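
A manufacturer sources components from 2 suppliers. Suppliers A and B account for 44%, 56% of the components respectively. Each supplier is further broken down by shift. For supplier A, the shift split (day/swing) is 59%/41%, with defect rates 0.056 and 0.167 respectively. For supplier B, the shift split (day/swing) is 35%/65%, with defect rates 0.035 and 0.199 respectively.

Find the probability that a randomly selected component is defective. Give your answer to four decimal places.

P(D) ≈ 0.1240

P(D|A) = 0.59·0.056 + 0.41·0.167 = 0.03304 + 0.06847 = 0.10151
P(D|B) = 0.35·0.035 + 0.65·0.199 = 0.01225 + 0.12935 = 0.1416
By total probability over the outer partition,
P(D) = 0.44·0.10151 + 0.56·0.1416
      = 0.0446644 + 0.079296 = 0.1239604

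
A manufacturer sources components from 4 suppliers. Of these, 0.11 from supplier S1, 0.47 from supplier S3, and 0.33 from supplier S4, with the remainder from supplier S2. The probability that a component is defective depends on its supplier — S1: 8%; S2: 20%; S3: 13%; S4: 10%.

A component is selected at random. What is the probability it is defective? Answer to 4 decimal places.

P(S2) = 1 − (0.11 + 0.47 + 0.33) = 0.09.
P(D) = P(D|S1)·P(S1) + P(D|S2)·P(S2) + P(D|S3)·P(S3) + P(D|S4)·P(S4)
      = 0.08·0.11 + 0.2·0.09 + 0.13·0.47 + 0.1·0.33
      = 0.0088 + 0.018 + 0.0611 + 0.033 = 0.1209

P(D) ≈ 0.1209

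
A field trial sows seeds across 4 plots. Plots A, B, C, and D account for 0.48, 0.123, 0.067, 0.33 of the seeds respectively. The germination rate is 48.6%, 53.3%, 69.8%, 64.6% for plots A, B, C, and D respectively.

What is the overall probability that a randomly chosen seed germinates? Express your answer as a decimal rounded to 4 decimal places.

By the law of total probability,
P(G) = P(G|A)·P(A) + P(G|B)·P(B) + P(G|C)·P(C) + P(G|D)·P(D)
      = 0.486·0.48 + 0.533·0.123 + 0.698·0.067 + 0.646·0.33
      = 0.23328 + 0.065559 + 0.046766 + 0.21318 = 0.558785

0.5588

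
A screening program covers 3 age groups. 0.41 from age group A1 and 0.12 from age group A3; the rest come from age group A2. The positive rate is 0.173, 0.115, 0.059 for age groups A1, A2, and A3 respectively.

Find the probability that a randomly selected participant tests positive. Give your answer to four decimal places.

P(A2) = 1 − (0.41 + 0.12) = 0.47.
P(T) = P(T|A1)·P(A1) + P(T|A2)·P(A2) + P(T|A3)·P(A3)
      = 0.173·0.41 + 0.115·0.47 + 0.059·0.12
      = 0.07093 + 0.05405 + 0.00708 = 0.13206

P(T) ≈ 0.1321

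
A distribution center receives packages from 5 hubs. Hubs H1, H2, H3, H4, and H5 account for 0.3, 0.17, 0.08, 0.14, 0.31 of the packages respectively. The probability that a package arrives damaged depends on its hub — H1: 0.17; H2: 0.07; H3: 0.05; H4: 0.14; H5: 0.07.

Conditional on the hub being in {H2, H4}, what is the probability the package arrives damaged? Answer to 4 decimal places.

Let S = {H2, H4}.
P(S) = 0.17 + 0.14 = 0.31.
P(D ∩ S) = 0.07·0.17 + 0.14·0.14 = 0.0119 + 0.0196 = 0.0315.
P(D | S) = 0.0315 / 0.31 = 0.101613…

0.1016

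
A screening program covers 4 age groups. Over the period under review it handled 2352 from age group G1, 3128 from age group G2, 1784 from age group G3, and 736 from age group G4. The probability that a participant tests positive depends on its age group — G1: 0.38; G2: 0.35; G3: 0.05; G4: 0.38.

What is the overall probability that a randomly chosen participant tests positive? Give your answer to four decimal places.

Total: 2352 + 3128 + 1784 + 736 = 8000.
P(G1) = 2352/8000 = 0.294. P(G2) = 3128/8000 = 0.391. P(G3) = 1784/8000 = 0.223. P(G4) = 736/8000 = 0.092.
P(T) = P(T|G1)·P(G1) + P(T|G2)·P(G2) + P(T|G3)·P(G3) + P(T|G4)·P(G4)
      = 0.38·0.294 + 0.35·0.391 + 0.05·0.223 + 0.38·0.092
      = 0.11172 + 0.13685 + 0.01115 + 0.03496 = 0.29468

0.2947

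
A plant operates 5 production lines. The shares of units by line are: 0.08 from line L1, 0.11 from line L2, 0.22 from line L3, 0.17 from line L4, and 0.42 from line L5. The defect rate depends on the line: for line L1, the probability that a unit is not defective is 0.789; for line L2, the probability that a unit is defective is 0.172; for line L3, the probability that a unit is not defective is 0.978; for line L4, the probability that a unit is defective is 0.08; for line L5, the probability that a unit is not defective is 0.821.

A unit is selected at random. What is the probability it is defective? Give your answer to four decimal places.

0.1294

P(D|L1) = 1 − 0.789 = 0.211.
P(D|L3) = 1 − 0.978 = 0.022.
P(D|L5) = 1 − 0.821 = 0.179.
P(D) = P(D|L1)·P(L1) + P(D|L2)·P(L2) + P(D|L3)·P(L3) + P(D|L4)·P(L4) + P(D|L5)·P(L5)
      = 0.211·0.08 + 0.172·0.11 + 0.022·0.22 + 0.08·0.17 + 0.179·0.42
      = 0.01688 + 0.01892 + 0.00484 + 0.0136 + 0.07518 = 0.12942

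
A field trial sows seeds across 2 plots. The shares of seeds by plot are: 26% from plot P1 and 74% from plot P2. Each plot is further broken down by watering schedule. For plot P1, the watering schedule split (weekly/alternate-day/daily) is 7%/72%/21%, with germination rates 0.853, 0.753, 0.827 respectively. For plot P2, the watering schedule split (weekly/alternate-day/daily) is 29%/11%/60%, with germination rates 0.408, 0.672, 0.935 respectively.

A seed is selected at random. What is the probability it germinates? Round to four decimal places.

P(G|P1) = 0.07·0.853 + 0.72·0.753 + 0.21·0.827 = 0.05971 + 0.54216 + 0.17367 = 0.77554
P(G|P2) = 0.29·0.408 + 0.11·0.672 + 0.6·0.935 = 0.11832 + 0.07392 + 0.561 = 0.75324
Then overall,
P(G) = 0.26·0.77554 + 0.74·0.75324
      = 0.2016404 + 0.5573976 = 0.759038

P(G) ≈ 0.7590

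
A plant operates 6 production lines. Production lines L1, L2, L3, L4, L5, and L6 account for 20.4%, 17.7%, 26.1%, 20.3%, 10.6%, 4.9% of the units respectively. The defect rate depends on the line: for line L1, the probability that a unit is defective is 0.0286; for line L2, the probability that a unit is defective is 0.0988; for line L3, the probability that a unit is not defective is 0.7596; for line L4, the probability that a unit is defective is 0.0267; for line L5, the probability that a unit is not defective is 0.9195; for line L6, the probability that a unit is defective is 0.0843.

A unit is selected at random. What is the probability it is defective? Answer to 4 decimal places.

P(D|L3) = 1 − 0.7596 = 0.2404.
P(D|L5) = 1 − 0.9195 = 0.0805.
P(D) = P(D|L1)·P(L1) + P(D|L2)·P(L2) + P(D|L3)·P(L3) + P(D|L4)·P(L4) + P(D|L5)·P(L5) + P(D|L6)·P(L6)
      = 0.0286·0.204 + 0.0988·0.177 + 0.2404·0.261 + 0.0267·0.203 + 0.0805·0.106 + 0.0843·0.049
      = 0.0058344 + 0.0174876 + 0.0627444 + 0.0054201 + 0.008533 + 0.0041307 = 0.1041502

P(D) ≈ 0.1042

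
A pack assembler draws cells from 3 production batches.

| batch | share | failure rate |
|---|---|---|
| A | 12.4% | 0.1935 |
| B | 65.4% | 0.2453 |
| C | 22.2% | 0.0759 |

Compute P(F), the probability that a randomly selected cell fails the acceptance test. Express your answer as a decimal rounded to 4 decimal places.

P(F) = P(F|A)·P(A) + P(F|B)·P(B) + P(F|C)·P(C)
      = 0.1935·0.124 + 0.2453·0.654 + 0.0759·0.222
      = 0.023994 + 0.1604262 + 0.0168498 = 0.20127

P(F) ≈ 0.2013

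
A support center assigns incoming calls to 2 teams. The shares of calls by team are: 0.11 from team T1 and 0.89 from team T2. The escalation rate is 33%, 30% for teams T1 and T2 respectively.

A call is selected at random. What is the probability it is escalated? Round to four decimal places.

By the law of total probability,
P(E) = P(E|T1)·P(T1) + P(E|T2)·P(T2)
      = 0.33·0.11 + 0.3·0.89
      = 0.0363 + 0.267 = 0.3033

P(E) ≈ 0.3033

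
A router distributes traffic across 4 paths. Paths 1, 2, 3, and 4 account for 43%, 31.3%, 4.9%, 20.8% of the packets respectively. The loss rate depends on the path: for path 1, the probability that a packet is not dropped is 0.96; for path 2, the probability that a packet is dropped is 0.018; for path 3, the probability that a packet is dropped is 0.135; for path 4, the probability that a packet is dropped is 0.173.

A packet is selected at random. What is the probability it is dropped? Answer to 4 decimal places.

P(L|1) = 1 − 0.96 = 0.04.
Using total probability over the partition,
P(L) = P(L|1)·P(1) + P(L|2)·P(2) + P(L|3)·P(3) + P(L|4)·P(4)
      = 0.04·0.43 + 0.018·0.313 + 0.135·0.049 + 0.173·0.208
      = 0.0172 + 0.005634 + 0.006615 + 0.035984 = 0.065433

0.0654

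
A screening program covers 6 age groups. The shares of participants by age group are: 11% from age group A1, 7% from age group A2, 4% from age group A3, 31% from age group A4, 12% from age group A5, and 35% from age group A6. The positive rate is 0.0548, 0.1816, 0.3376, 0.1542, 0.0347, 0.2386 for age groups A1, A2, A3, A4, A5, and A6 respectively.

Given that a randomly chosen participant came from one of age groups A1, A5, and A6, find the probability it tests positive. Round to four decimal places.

0.1616

Let S = {A1, A5, A6}.
P(S) = 0.11 + 0.12 + 0.35 = 0.58.
P(T ∩ S) = 0.0548·0.11 + 0.0347·0.12 + 0.2386·0.35 = 0.006028 + 0.004164 + 0.08351 = 0.093702.
P(T | S) = 0.093702 / 0.58 = 0.161555…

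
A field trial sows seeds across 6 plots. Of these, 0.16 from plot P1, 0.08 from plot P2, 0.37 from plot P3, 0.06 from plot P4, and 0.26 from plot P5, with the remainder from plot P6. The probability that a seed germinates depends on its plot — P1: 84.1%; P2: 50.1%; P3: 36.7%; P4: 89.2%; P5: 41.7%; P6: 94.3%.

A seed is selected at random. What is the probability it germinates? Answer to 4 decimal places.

P(G) ≈ 0.5384

P(P6) = 1 − (0.16 + 0.08 + 0.37 + 0.06 + 0.26) = 0.07.
P(G) = P(G|P1)·P(P1) + P(G|P2)·P(P2) + P(G|P3)·P(P3) + P(G|P4)·P(P4) + P(G|P5)·P(P5) + P(G|P6)·P(P6)
      = 0.841·0.16 + 0.501·0.08 + 0.367·0.37 + 0.892·0.06 + 0.417·0.26 + 0.943·0.07
      = 0.13456 + 0.04008 + 0.13579 + 0.05352 + 0.10842 + 0.06601 = 0.53838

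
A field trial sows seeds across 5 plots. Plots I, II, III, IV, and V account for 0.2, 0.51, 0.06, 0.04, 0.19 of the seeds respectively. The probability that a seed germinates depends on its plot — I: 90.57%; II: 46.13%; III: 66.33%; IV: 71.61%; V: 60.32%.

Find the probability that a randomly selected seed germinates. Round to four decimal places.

P(G) ≈ 0.5995

By the law of total probability,
P(G) = P(G|I)·P(I) + P(G|II)·P(II) + P(G|III)·P(III) + P(G|IV)·P(IV) + P(G|V)·P(V)
      = 0.9057·0.2 + 0.4613·0.51 + 0.6633·0.06 + 0.7161·0.04 + 0.6032·0.19
      = 0.18114 + 0.235263 + 0.039798 + 0.028644 + 0.114608 = 0.599453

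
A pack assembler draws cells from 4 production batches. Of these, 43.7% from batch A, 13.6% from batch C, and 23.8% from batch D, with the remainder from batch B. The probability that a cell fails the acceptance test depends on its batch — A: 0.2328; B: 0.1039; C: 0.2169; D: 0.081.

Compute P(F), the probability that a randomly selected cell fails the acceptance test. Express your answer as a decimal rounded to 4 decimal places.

P(B) = 1 − (0.437 + 0.136 + 0.238) = 0.189.
Summing over the partition,
P(F) = P(F|A)·P(A) + P(F|B)·P(B) + P(F|C)·P(C) + P(F|D)·P(D)
      = 0.2328·0.437 + 0.1039·0.189 + 0.2169·0.136 + 0.081·0.238
      = 0.1017336 + 0.0196371 + 0.0294984 + 0.019278 = 0.1701471

0.1701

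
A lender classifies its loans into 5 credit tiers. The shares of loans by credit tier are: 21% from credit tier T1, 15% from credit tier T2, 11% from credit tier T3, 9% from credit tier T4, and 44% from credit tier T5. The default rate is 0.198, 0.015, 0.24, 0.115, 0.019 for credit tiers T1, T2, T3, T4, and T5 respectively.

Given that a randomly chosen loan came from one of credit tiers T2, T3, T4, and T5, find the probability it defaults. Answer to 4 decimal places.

0.0599

Let S = {T2, T3, T4, T5}.
P(S) = 0.15 + 0.11 + 0.09 + 0.44 = 0.79.
P(D ∩ S) = 0.015·0.15 + 0.24·0.11 + 0.115·0.09 + 0.019·0.44 = 0.00225 + 0.0264 + 0.01035 + 0.00836 = 0.04736.
P(D | S) = 0.04736 / 0.79 = 0.059949…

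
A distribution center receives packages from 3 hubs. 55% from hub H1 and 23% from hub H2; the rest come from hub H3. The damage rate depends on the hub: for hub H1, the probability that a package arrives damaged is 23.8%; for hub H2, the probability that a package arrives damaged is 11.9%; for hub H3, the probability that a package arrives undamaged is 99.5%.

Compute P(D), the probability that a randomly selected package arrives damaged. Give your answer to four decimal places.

P(H3) = 1 − (0.55 + 0.23) = 0.22.
P(D|H3) = 1 − 0.995 = 0.005.
P(D) = P(D|H1)·P(H1) + P(D|H2)·P(H2) + P(D|H3)·P(H3)
      = 0.238·0.55 + 0.119·0.23 + 0.005·0.22
      = 0.1309 + 0.02737 + 0.0011 = 0.15937

P(D) ≈ 0.1594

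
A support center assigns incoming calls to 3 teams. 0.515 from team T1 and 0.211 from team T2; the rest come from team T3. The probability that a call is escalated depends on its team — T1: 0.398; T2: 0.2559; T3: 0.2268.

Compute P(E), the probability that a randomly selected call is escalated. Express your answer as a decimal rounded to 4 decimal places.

P(T3) = 1 − (0.515 + 0.211) = 0.274.
Using total probability over the partition,
P(E) = P(E|T1)·P(T1) + P(E|T2)·P(T2) + P(E|T3)·P(T3)
      = 0.398·0.515 + 0.2559·0.211 + 0.2268·0.274
      = 0.20497 + 0.0539949 + 0.0621432 = 0.3211081

P(E) ≈ 0.3211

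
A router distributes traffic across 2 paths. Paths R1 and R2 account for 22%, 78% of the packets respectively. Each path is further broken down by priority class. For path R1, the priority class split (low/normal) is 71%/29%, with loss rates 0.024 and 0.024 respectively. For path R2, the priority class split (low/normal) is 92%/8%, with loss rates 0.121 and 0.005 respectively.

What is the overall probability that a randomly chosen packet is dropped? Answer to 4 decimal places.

P(L) ≈ 0.0924

P(L|R1) = 0.71·0.024 + 0.29·0.024 = 0.01704 + 0.00696 = 0.024
P(L|R2) = 0.92·0.121 + 0.08·0.005 = 0.11132 + 0.0004 = 0.11172
By total probability over the outer partition,
P(L) = 0.22·0.024 + 0.78·0.11172
      = 0.00528 + 0.0871416 = 0.0924216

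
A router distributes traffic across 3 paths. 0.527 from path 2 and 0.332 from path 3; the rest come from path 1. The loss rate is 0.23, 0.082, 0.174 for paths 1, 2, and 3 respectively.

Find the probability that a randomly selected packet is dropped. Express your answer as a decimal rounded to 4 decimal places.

P(1) = 1 − (0.527 + 0.332) = 0.141.
P(L) = P(L|1)·P(1) + P(L|2)·P(2) + P(L|3)·P(3)
      = 0.23·0.141 + 0.082·0.527 + 0.174·0.332
      = 0.03243 + 0.043214 + 0.057768 = 0.133412

P(L) ≈ 0.1334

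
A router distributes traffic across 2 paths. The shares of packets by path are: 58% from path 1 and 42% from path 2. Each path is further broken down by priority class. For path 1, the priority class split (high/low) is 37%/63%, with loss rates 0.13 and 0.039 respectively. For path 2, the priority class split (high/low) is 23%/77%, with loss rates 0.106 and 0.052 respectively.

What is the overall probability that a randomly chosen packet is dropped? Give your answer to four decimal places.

P(L) ≈ 0.0692

P(L|1) = 0.37·0.13 + 0.63·0.039 = 0.0481 + 0.02457 = 0.07267
P(L|2) = 0.23·0.106 + 0.77·0.052 = 0.02438 + 0.04004 = 0.06442
Then overall,
P(L) = 0.58·0.07267 + 0.42·0.06442
      = 0.0421486 + 0.0270564 = 0.069205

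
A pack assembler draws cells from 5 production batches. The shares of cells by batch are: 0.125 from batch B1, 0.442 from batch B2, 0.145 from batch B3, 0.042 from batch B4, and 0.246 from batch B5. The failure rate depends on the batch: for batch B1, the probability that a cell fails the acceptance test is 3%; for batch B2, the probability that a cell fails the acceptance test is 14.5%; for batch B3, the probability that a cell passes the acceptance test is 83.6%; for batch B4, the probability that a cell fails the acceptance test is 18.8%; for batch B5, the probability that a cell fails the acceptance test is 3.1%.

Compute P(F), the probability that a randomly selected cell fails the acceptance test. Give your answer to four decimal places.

0.1071

P(F|B3) = 1 − 0.836 = 0.164.
P(F) = P(F|B1)·P(B1) + P(F|B2)·P(B2) + P(F|B3)·P(B3) + P(F|B4)·P(B4) + P(F|B5)·P(B5)
      = 0.03·0.125 + 0.145·0.442 + 0.164·0.145 + 0.188·0.042 + 0.031·0.246
      = 0.00375 + 0.06409 + 0.02378 + 0.007896 + 0.007626 = 0.107142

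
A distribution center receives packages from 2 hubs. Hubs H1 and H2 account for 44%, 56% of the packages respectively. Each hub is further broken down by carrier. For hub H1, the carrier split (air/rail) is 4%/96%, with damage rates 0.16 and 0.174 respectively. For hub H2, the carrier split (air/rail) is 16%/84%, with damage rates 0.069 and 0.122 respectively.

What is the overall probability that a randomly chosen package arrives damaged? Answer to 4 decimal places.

P(D) ≈ 0.1399

P(D|H1) = 0.04·0.16 + 0.96·0.174 = 0.0064 + 0.16704 = 0.17344
P(D|H2) = 0.16·0.069 + 0.84·0.122 = 0.01104 + 0.10248 = 0.11352
Then overall,
P(D) = 0.44·0.17344 + 0.56·0.11352
      = 0.0763136 + 0.0635712 = 0.1398848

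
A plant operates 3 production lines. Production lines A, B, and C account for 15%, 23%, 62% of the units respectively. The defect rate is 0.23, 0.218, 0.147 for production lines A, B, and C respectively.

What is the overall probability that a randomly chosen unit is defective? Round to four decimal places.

Using total probability over the partition,
P(D) = P(D|A)·P(A) + P(D|B)·P(B) + P(D|C)·P(C)
      = 0.23·0.15 + 0.218·0.23 + 0.147·0.62
      = 0.0345 + 0.05014 + 0.09114 = 0.17578

P(D) ≈ 0.1758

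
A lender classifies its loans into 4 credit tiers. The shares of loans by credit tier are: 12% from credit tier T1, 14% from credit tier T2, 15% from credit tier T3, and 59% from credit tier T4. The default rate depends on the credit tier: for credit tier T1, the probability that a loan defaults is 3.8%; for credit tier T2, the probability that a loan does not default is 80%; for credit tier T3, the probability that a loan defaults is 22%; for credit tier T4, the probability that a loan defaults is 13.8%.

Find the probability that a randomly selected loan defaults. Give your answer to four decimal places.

P(D|T2) = 1 − 0.8 = 0.2.
P(D) = P(D|T1)·P(T1) + P(D|T2)·P(T2) + P(D|T3)·P(T3) + P(D|T4)·P(T4)
      = 0.038·0.12 + 0.2·0.14 + 0.22·0.15 + 0.138·0.59
      = 0.00456 + 0.028 + 0.033 + 0.08142 = 0.14698

P(D) ≈ 0.1470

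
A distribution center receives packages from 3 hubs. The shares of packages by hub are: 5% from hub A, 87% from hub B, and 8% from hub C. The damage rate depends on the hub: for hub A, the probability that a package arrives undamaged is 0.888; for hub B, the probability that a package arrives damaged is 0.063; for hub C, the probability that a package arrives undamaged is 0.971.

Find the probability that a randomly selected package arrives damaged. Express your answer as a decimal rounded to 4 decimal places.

P(D|A) = 1 − 0.888 = 0.112.
P(D|C) = 1 − 0.971 = 0.029.
P(D) = P(D|A)·P(A) + P(D|B)·P(B) + P(D|C)·P(C)
      = 0.112·0.05 + 0.063·0.87 + 0.029·0.08
      = 0.0056 + 0.05481 + 0.00232 = 0.06273

P(D) ≈ 0.0627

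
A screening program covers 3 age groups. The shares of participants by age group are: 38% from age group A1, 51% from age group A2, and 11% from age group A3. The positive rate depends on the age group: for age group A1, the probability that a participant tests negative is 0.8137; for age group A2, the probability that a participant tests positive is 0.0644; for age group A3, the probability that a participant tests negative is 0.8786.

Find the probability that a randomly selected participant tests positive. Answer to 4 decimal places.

0.1170

P(T|A1) = 1 − 0.8137 = 0.1863.
P(T|A3) = 1 − 0.8786 = 0.1214.
P(T) = P(T|A1)·P(A1) + P(T|A2)·P(A2) + P(T|A3)·P(A3)
      = 0.1863·0.38 + 0.0644·0.51 + 0.1214·0.11
      = 0.070794 + 0.032844 + 0.013354 = 0.116992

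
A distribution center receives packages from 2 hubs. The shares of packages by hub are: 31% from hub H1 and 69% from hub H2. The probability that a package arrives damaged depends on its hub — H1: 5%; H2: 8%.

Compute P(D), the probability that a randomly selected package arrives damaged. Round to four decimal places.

P(D) ≈ 0.0707

By the law of total probability,
P(D) = P(D|H1)·P(H1) + P(D|H2)·P(H2)
      = 0.05·0.31 + 0.08·0.69
      = 0.0155 + 0.0552 = 0.0707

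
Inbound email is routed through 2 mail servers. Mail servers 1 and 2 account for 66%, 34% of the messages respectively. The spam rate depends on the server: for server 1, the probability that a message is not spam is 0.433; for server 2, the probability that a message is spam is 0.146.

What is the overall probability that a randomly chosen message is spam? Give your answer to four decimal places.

P(S|1) = 1 − 0.433 = 0.567.
Using total probability over the partition,
P(S) = P(S|1)·P(1) + P(S|2)·P(2)
      = 0.567·0.66 + 0.146·0.34
      = 0.37422 + 0.04964 = 0.42386

0.4239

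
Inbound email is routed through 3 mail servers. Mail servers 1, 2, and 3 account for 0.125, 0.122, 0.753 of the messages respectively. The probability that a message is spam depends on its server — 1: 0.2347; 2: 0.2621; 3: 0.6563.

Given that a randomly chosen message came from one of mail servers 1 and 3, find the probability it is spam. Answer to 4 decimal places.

Let J = {1, 3}.
P(J) = 0.125 + 0.753 = 0.878.
P(S ∩ J) = 0.2347·0.125 + 0.6563·0.753 = 0.0293375 + 0.4941939 = 0.5235314.
P(S | J) = 0.5235314 / 0.878 = 0.596277…

P(S|J) ≈ 0.5963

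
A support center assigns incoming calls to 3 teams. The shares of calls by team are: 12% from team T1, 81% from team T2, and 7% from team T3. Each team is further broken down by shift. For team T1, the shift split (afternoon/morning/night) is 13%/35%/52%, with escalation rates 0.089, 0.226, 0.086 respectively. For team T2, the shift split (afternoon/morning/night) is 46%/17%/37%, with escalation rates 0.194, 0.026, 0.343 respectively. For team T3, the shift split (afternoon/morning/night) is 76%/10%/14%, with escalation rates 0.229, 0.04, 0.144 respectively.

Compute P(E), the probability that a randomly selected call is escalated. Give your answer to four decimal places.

P(E) ≈ 0.2088

P(E|T1) = 0.13·0.089 + 0.35·0.226 + 0.52·0.086 = 0.01157 + 0.0791 + 0.04472 = 0.13539
P(E|T2) = 0.46·0.194 + 0.17·0.026 + 0.37·0.343 = 0.08924 + 0.00442 + 0.12691 = 0.22057
P(E|T3) = 0.76·0.229 + 0.1·0.04 + 0.14·0.144 = 0.17404 + 0.004 + 0.02016 = 0.1982
Then overall,
P(E) = 0.12·0.13539 + 0.81·0.22057 + 0.07·0.1982
      = 0.0162468 + 0.1786617 + 0.013874 = 0.2087825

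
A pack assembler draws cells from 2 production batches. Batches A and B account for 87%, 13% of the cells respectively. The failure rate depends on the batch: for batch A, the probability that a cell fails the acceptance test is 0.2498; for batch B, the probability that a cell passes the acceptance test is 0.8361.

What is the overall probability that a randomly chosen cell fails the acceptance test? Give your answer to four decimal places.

P(F|B) = 1 − 0.8361 = 0.1639.
P(F) = P(F|A)·P(A) + P(F|B)·P(B)
      = 0.2498·0.87 + 0.1639·0.13
      = 0.217326 + 0.021307 = 0.238633

0.2386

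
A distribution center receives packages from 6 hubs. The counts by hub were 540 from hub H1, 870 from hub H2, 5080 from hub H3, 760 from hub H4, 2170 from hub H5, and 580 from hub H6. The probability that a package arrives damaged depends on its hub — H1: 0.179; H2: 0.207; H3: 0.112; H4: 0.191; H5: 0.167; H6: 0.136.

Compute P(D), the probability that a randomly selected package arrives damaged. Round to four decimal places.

P(D) ≈ 0.1432

Total: 540 + 870 + 5080 + 760 + 2170 + 580 = 10000.
P(H1) = 540/10000 = 0.054. P(H2) = 870/10000 = 0.087. P(H3) = 5080/10000 = 0.508. P(H4) = 760/10000 = 0.076. P(H5) = 2170/10000 = 0.217. P(H6) = 580/10000 = 0.058.
By the law of total probability,
P(D) = P(D|H1)·P(H1) + P(D|H2)·P(H2) + P(D|H3)·P(H3) + P(D|H4)·P(H4) + P(D|H5)·P(H5) + P(D|H6)·P(H6)
      = 0.179·0.054 + 0.207·0.087 + 0.112·0.508 + 0.191·0.076 + 0.167·0.217 + 0.136·0.058
      = 0.009666 + 0.018009 + 0.056896 + 0.014516 + 0.036239 + 0.007888 = 0.143214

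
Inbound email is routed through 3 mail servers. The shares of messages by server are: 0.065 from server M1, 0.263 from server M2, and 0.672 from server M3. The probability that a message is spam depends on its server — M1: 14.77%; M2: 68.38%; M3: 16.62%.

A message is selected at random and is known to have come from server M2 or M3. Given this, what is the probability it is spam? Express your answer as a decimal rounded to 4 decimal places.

Let J = {M2, M3}.
P(J) = 0.263 + 0.672 = 0.935.
P(S ∩ J) = 0.6838·0.263 + 0.1662·0.672 = 0.1798394 + 0.1116864 = 0.2915258.
P(S | J) = 0.2915258 / 0.935 = 0.311792…

P(S|J) ≈ 0.3118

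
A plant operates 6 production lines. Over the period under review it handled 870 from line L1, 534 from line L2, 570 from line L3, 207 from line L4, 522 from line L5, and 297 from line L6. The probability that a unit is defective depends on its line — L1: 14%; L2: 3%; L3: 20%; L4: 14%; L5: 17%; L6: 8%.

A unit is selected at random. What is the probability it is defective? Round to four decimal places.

0.1311

Total: 870 + 534 + 570 + 207 + 522 + 297 = 3000.
P(L1) = 870/3000 = 0.29. P(L2) = 534/3000 = 0.178. P(L3) = 570/3000 = 0.19. P(L4) = 207/3000 = 0.069. P(L5) = 522/3000 = 0.174. P(L6) = 297/3000 = 0.099.
P(D) = P(D|L1)·P(L1) + P(D|L2)·P(L2) + P(D|L3)·P(L3) + P(D|L4)·P(L4) + P(D|L5)·P(L5) + P(D|L6)·P(L6)
      = 0.14·0.29 + 0.03·0.178 + 0.2·0.19 + 0.14·0.069 + 0.17·0.174 + 0.08·0.099
      = 0.0406 + 0.00534 + 0.038 + 0.00966 + 0.02958 + 0.00792 = 0.1311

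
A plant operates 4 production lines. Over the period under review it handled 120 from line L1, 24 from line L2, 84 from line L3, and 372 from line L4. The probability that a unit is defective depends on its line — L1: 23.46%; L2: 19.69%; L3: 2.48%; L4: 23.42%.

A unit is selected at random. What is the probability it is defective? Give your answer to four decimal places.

Total: 120 + 24 + 84 + 372 = 600.
P(L1) = 120/600 = 0.2. P(L2) = 24/600 = 0.04. P(L3) = 84/600 = 0.14. P(L4) = 372/600 = 0.62.
Summing over the partition,
P(D) = P(D|L1)·P(L1) + P(D|L2)·P(L2) + P(D|L3)·P(L3) + P(D|L4)·P(L4)
      = 0.2346·0.2 + 0.1969·0.04 + 0.0248·0.14 + 0.2342·0.62
      = 0.04692 + 0.007876 + 0.003472 + 0.145204 = 0.203472

P(D) ≈ 0.2035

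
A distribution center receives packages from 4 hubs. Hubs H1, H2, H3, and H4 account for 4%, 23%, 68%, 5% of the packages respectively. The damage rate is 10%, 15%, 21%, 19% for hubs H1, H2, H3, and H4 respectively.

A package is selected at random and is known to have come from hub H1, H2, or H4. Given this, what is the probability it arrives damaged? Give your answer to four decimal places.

Let S = {H1, H2, H4}.
P(S) = 0.04 + 0.23 + 0.05 = 0.32.
P(D ∩ S) = 0.1·0.04 + 0.15·0.23 + 0.19·0.05 = 0.004 + 0.0345 + 0.0095 = 0.048.
P(D | S) = 0.048 / 0.32 = 0.150000…

0.1500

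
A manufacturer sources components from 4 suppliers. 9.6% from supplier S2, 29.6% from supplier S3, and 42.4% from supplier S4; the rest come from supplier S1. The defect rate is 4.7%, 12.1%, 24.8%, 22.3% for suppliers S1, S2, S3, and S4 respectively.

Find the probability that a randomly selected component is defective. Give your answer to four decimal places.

P(S1) = 1 − (0.096 + 0.296 + 0.424) = 0.184.
P(D) = P(D|S1)·P(S1) + P(D|S2)·P(S2) + P(D|S3)·P(S3) + P(D|S4)·P(S4)
      = 0.047·0.184 + 0.121·0.096 + 0.248·0.296 + 0.223·0.424
      = 0.008648 + 0.011616 + 0.073408 + 0.094552 = 0.188224

0.1882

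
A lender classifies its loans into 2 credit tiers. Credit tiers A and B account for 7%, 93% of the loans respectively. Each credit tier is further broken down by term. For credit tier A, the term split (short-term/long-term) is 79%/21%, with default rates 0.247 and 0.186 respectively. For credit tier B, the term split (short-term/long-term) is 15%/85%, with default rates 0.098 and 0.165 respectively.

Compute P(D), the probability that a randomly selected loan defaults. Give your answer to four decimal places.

P(D|A) = 0.79·0.247 + 0.21·0.186 = 0.19513 + 0.03906 = 0.23419
P(D|B) = 0.15·0.098 + 0.85·0.165 = 0.0147 + 0.14025 = 0.15495
Then overall,
P(D) = 0.07·0.23419 + 0.93·0.15495
      = 0.0163933 + 0.1441035 = 0.1604968

0.1605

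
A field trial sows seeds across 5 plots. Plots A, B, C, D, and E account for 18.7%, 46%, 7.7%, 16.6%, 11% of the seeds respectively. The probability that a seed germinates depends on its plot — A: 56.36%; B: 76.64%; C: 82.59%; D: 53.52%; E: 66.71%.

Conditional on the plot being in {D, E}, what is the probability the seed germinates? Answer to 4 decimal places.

0.5878

Let S = {D, E}.
P(S) = 0.166 + 0.11 = 0.276.
P(G ∩ S) = 0.5352·0.166 + 0.6671·0.11 = 0.0888432 + 0.073381 = 0.1622242.
P(G | S) = 0.1622242 / 0.276 = 0.587769…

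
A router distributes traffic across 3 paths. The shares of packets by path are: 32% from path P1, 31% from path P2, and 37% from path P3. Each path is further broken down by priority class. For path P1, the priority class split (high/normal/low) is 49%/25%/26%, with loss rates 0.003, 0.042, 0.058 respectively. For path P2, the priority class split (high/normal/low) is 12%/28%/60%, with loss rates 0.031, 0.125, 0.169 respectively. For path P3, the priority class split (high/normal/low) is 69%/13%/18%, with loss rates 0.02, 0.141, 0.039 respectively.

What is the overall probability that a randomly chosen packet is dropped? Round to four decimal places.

P(L|P1) = 0.49·0.003 + 0.25·0.042 + 0.26·0.058 = 0.00147 + 0.0105 + 0.01508 = 0.02705
P(L|P2) = 0.12·0.031 + 0.28·0.125 + 0.6·0.169 = 0.00372 + 0.035 + 0.1014 = 0.14012
P(L|P3) = 0.69·0.02 + 0.13·0.141 + 0.18·0.039 = 0.0138 + 0.01833 + 0.00702 = 0.03915
Then overall,
P(L) = 0.32·0.02705 + 0.31·0.14012 + 0.37·0.03915
      = 0.008656 + 0.0434372 + 0.0144855 = 0.0665787

P(L) ≈ 0.0666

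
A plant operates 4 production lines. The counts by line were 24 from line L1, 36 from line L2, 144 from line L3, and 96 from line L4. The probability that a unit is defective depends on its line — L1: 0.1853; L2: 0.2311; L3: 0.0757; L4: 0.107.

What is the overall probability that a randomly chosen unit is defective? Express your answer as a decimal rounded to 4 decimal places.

0.1131

Total: 24 + 36 + 144 + 96 = 300.
P(L1) = 24/300 = 0.08. P(L2) = 36/300 = 0.12. P(L3) = 144/300 = 0.48. P(L4) = 96/300 = 0.32.
P(D) = P(D|L1)·P(L1) + P(D|L2)·P(L2) + P(D|L3)·P(L3) + P(D|L4)·P(L4)
      = 0.1853·0.08 + 0.2311·0.12 + 0.0757·0.48 + 0.107·0.32
      = 0.014824 + 0.027732 + 0.036336 + 0.03424 = 0.113132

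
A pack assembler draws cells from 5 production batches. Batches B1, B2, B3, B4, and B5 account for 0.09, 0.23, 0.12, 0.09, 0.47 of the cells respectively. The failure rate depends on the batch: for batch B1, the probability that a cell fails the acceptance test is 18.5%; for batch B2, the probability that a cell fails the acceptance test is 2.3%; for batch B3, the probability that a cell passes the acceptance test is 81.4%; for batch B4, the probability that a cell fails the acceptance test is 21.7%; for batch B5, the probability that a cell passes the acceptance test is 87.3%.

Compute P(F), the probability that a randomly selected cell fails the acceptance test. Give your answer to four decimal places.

0.1235

P(F|B3) = 1 − 0.814 = 0.186.
P(F|B5) = 1 − 0.873 = 0.127.
Using total probability over the partition,
P(F) = P(F|B1)·P(B1) + P(F|B2)·P(B2) + P(F|B3)·P(B3) + P(F|B4)·P(B4) + P(F|B5)·P(B5)
      = 0.185·0.09 + 0.023·0.23 + 0.186·0.12 + 0.217·0.09 + 0.127·0.47
      = 0.01665 + 0.00529 + 0.02232 + 0.01953 + 0.05969 = 0.12348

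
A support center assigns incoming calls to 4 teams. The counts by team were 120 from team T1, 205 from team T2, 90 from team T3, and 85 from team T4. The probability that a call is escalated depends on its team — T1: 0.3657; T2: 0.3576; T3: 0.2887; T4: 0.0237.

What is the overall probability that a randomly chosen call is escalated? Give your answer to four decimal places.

Total: 120 + 205 + 90 + 85 = 500.
P(T1) = 120/500 = 0.24. P(T2) = 205/500 = 0.41. P(T3) = 90/500 = 0.18. P(T4) = 85/500 = 0.17.
P(E) = P(E|T1)·P(T1) + P(E|T2)·P(T2) + P(E|T3)·P(T3) + P(E|T4)·P(T4)
      = 0.3657·0.24 + 0.3576·0.41 + 0.2887·0.18 + 0.0237·0.17
      = 0.087768 + 0.146616 + 0.051966 + 0.004029 = 0.290379

P(E) ≈ 0.2904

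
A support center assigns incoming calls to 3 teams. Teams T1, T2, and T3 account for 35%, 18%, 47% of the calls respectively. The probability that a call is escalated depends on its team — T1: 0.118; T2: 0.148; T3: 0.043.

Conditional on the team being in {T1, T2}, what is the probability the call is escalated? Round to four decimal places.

Let S = {T1, T2}.
P(S) = 0.35 + 0.18 = 0.53.
P(E ∩ S) = 0.118·0.35 + 0.148·0.18 = 0.0413 + 0.02664 = 0.06794.
P(E | S) = 0.06794 / 0.53 = 0.128189…

P(E|S) ≈ 0.1282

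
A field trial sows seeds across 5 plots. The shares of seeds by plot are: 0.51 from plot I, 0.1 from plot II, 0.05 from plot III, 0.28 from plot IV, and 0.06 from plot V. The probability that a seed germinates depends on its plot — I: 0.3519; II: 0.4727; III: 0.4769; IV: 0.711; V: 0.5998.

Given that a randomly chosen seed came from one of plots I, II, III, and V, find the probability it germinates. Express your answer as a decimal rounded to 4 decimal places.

Let S = {I, II, III, V}.
P(S) = 0.51 + 0.1 + 0.05 + 0.06 = 0.72.
P(G ∩ S) = 0.3519·0.51 + 0.4727·0.1 + 0.4769·0.05 + 0.5998·0.06 = 0.179469 + 0.04727 + 0.023845 + 0.035988 = 0.286572.
P(G | S) = 0.286572 / 0.72 = 0.398017…

P(G|S) ≈ 0.3980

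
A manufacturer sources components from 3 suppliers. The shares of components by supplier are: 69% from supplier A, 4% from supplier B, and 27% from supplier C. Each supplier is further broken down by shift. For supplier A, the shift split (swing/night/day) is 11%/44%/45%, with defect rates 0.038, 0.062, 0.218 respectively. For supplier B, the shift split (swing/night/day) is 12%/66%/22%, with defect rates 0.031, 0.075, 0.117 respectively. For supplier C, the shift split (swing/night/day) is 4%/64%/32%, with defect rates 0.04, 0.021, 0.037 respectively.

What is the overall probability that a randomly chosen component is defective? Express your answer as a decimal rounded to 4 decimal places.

P(D|A) = 0.11·0.038 + 0.44·0.062 + 0.45·0.218 = 0.00418 + 0.02728 + 0.0981 = 0.12956
P(D|B) = 0.12·0.031 + 0.66·0.075 + 0.22·0.117 = 0.00372 + 0.0495 + 0.02574 = 0.07896
P(D|C) = 0.04·0.04 + 0.64·0.021 + 0.32·0.037 = 0.0016 + 0.01344 + 0.01184 = 0.02688
Then overall,
P(D) = 0.69·0.12956 + 0.04·0.07896 + 0.27·0.02688
      = 0.0893964 + 0.0031584 + 0.0072576 = 0.0998124

P(D) ≈ 0.0998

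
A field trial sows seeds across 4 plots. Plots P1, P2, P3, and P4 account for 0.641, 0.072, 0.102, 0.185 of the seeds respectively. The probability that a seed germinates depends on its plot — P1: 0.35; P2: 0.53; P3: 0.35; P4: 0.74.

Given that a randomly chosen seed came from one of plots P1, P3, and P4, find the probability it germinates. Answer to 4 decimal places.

0.4277

Let S = {P1, P3, P4}.
P(S) = 0.641 + 0.102 + 0.185 = 0.928.
P(G ∩ S) = 0.35·0.641 + 0.35·0.102 + 0.74·0.185 = 0.22435 + 0.0357 + 0.1369 = 0.39695.
P(G | S) = 0.39695 / 0.928 = 0.427748…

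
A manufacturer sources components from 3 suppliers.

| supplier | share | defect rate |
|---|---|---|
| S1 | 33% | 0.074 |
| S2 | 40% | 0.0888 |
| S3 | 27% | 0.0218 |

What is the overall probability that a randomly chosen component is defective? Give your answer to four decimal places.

0.0658

Summing over the partition,
P(D) = P(D|S1)·P(S1) + P(D|S2)·P(S2) + P(D|S3)·P(S3)
      = 0.074·0.33 + 0.0888·0.4 + 0.0218·0.27
      = 0.02442 + 0.03552 + 0.005886 = 0.065826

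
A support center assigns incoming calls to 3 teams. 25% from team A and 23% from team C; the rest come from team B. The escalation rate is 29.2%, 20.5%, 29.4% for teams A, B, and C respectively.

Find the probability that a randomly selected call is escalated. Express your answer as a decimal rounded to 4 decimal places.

0.2472

P(B) = 1 − (0.25 + 0.23) = 0.52.
Summing over the partition,
P(E) = P(E|A)·P(A) + P(E|B)·P(B) + P(E|C)·P(C)
      = 0.292·0.25 + 0.205·0.52 + 0.294·0.23
      = 0.073 + 0.1066 + 0.06762 = 0.24722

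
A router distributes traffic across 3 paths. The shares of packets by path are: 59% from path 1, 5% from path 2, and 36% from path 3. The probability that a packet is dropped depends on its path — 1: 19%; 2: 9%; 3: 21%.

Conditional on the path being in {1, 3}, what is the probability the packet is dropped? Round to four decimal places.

Let S = {1, 3}.
P(S) = 0.59 + 0.36 = 0.95.
P(L ∩ S) = 0.19·0.59 + 0.21·0.36 = 0.1121 + 0.0756 = 0.1877.
P(L | S) = 0.1877 / 0.95 = 0.197579…

P(L|S) ≈ 0.1976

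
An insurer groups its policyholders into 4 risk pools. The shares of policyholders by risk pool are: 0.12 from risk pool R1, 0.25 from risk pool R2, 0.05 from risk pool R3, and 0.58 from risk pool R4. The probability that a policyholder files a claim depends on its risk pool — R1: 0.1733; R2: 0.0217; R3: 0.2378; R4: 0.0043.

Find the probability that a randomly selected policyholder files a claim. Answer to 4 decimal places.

0.0406

Using total probability over the partition,
P(C) = P(C|R1)·P(R1) + P(C|R2)·P(R2) + P(C|R3)·P(R3) + P(C|R4)·P(R4)
      = 0.1733·0.12 + 0.0217·0.25 + 0.2378·0.05 + 0.0043·0.58
      = 0.020796 + 0.005425 + 0.01189 + 0.002494 = 0.040605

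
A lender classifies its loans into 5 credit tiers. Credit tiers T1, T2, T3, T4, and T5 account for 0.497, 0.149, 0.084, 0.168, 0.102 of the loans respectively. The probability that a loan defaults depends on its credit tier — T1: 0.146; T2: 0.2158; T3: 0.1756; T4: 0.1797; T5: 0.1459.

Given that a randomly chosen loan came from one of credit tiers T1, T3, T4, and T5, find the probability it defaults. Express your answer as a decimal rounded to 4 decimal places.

Let S = {T1, T3, T4, T5}.
P(S) = 0.497 + 0.084 + 0.168 + 0.102 = 0.851.
P(D ∩ S) = 0.146·0.497 + 0.1756·0.084 + 0.1797·0.168 + 0.1459·0.102 = 0.072562 + 0.0147504 + 0.0301896 + 0.0148818 = 0.1323838.
P(D | S) = 0.1323838 / 0.851 = 0.155563…

0.1556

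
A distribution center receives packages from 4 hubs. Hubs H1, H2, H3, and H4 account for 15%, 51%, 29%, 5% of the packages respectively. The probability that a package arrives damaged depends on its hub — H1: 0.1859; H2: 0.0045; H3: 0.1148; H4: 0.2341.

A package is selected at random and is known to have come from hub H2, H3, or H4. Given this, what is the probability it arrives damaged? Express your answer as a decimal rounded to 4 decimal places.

P(D|S) ≈ 0.0556

Let S = {H2, H3, H4}.
P(S) = 0.51 + 0.29 + 0.05 = 0.85.
P(D ∩ S) = 0.0045·0.51 + 0.1148·0.29 + 0.2341·0.05 = 0.002295 + 0.033292 + 0.011705 = 0.047292.
P(D | S) = 0.047292 / 0.85 = 0.055638…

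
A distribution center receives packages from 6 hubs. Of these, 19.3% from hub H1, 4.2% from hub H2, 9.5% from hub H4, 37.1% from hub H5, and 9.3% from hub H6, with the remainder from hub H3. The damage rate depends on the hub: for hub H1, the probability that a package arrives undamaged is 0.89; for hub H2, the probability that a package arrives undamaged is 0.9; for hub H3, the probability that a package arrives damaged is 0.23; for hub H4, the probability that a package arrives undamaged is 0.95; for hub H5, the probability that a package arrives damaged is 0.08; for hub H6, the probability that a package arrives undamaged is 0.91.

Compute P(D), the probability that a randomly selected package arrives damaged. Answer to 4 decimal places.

P(H3) = 1 − (0.193 + 0.042 + 0.095 + 0.371 + 0.093) = 0.206.
P(D|H1) = 1 − 0.89 = 0.11.
P(D|H2) = 1 − 0.9 = 0.1.
P(D|H4) = 1 − 0.95 = 0.05.
P(D|H6) = 1 − 0.91 = 0.09.
P(D) = P(D|H1)·P(H1) + P(D|H2)·P(H2) + P(D|H3)·P(H3) + P(D|H4)·P(H4) + P(D|H5)·P(H5) + P(D|H6)·P(H6)
      = 0.11·0.193 + 0.1·0.042 + 0.23·0.206 + 0.05·0.095 + 0.08·0.371 + 0.09·0.093
      = 0.02123 + 0.0042 + 0.04738 + 0.00475 + 0.02968 + 0.00837 = 0.11561

P(D) ≈ 0.1156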